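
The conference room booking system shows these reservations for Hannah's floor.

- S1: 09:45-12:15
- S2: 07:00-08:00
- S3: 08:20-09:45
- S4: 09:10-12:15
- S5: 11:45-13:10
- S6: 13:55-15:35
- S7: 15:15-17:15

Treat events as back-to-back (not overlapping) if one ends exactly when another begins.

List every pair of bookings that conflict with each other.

S1 & S4, S1 & S5, S3 & S4, S4 & S5, S6 & S7

Sorted by start: S2, S3, S4, S1, S5, S6, S7.
S3 starts after S2 ends, so S2 has no further overlaps.
S4 starts before S3 ends → S3 and S4 overlap.
S1 starts exactly when S3 ends (back-to-back, no overlap), so S3 has no further overlaps.
S1 starts before S4 ends → S4 and S1 overlap.
S5 starts before S4 ends → S4 and S5 overlap.
S6 starts after S4 ends, so S4 has no further overlaps.
S5 starts before S1 ends → S1 and S5 overlap.
S6 starts after S1 ends, so S1 has no further overlaps.
S6 starts after S5 ends, so S5 has no further overlaps.
S7 starts before S6 ends → S6 and S7 overlap.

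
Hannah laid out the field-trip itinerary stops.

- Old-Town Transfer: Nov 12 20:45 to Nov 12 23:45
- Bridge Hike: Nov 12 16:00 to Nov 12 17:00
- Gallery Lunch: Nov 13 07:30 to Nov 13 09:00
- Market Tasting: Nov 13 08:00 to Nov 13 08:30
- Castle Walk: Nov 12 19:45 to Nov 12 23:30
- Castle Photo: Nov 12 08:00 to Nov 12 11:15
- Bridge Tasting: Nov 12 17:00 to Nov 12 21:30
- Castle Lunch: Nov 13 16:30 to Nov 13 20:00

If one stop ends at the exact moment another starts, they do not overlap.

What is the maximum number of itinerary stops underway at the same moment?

Walk through starts and ends in time order (an end at T is processed before a start at T):
Nov 12 08:00 start Castle Photo → 1
Nov 12 11:15 end Castle Photo → 0
Nov 12 16:00 start Bridge Hike → 1
Nov 12 17:00 end Bridge Hike → 0
Nov 12 17:00 start Bridge Tasting → 1
Nov 12 19:45 start Castle Walk → 2
Nov 12 20:45 start Old-Town Transfer → 3
Nov 12 21:30 end Bridge Tasting → 2
Nov 12 23:30 end Castle Walk → 1
Nov 12 23:45 end Old-Town Transfer → 0
Nov 13 07:30 start Gallery Lunch → 1
Nov 13 08:00 start Market Tasting → 2
Nov 13 08:30 end Market Tasting → 1
Nov 13 09:00 end Gallery Lunch → 0
Nov 13 16:30 start Castle Lunch → 1
Nov 13 20:00 end Castle Lunch → 0
Peak is 3, at Nov 12 20:45 (Bridge Tasting, Castle Walk, Old-Town Transfer).

3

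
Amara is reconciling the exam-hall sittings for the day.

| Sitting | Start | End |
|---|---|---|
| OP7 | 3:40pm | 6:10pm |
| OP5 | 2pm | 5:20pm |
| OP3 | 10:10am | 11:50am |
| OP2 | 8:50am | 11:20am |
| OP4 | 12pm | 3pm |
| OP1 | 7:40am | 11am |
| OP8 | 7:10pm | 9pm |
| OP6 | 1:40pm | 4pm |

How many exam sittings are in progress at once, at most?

Sort all start/end points and keep a running count:
7:40am start OP1 → 1
8:50am start OP2 → 2
10:10am start OP3 → 3
11am end OP1 → 2
11:20am end OP2 → 1
11:50am end OP3 → 0
12pm start OP4 → 1
1:40pm start OP6 → 2
2pm start OP5 → 3
3pm end OP4 → 2
3:40pm start OP7 → 3
4pm end OP6 → 2
5:20pm end OP5 → 1
6:10pm end OP7 → 0
7:10pm start OP8 → 1
9pm end OP8 → 0
Peak is 3, at 10:10am (OP1, OP2, OP3).

3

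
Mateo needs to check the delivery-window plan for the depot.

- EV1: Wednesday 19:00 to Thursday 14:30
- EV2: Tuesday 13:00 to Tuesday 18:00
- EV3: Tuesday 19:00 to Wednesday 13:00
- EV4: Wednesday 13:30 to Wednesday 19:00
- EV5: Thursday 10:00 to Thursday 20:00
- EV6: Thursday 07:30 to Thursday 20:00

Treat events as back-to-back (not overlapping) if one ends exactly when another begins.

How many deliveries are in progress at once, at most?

3

Sweep the timeline, counting +1 at each start and −1 at each end (ends before starts at a tie):
Tuesday 13:00 start EV2 → 1
Tuesday 18:00 end EV2 → 0
Tuesday 19:00 start EV3 → 1
Wednesday 13:00 end EV3 → 0
Wednesday 13:30 start EV4 → 1
Wednesday 19:00 end EV4 → 0
Wednesday 19:00 start EV1 → 1
Thursday 07:30 start EV6 → 2
Thursday 10:00 start EV5 → 3
Thursday 14:30 end EV1 → 2
Thursday 20:00 end EV5 → 1
Thursday 20:00 end EV6 → 0
Peak is 3, at Thursday 10:00 (EV1, EV5, EV6).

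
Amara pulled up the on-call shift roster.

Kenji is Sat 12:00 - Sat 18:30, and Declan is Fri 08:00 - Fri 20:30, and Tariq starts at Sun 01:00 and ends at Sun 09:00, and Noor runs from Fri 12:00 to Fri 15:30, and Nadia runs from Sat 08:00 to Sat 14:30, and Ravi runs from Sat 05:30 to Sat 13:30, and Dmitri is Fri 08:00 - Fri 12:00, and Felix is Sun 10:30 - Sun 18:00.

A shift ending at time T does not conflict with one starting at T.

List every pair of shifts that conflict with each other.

Sorted by start: Declan, Dmitri, Noor, Ravi, Nadia, Kenji, Tariq, Felix.
Dmitri starts before Declan ends → Declan and Dmitri overlap.
Noor starts before Declan ends → Declan and Noor overlap.
Ravi starts after Declan ends — done with Declan.
Noor starts exactly when Dmitri ends (back-to-back, no overlap) — done with Dmitri.
Ravi starts after Noor ends — done with Noor.
Nadia starts before Ravi ends → Ravi and Nadia overlap.
Kenji starts before Ravi ends → Ravi and Kenji overlap.
Tariq starts after Ravi ends — done with Ravi.
Kenji starts before Nadia ends → Nadia and Kenji overlap.
Tariq starts after Nadia ends — done with Nadia.
Tariq starts after Kenji ends — done with Kenji.
Felix starts after Tariq ends.

Declan & Dmitri, Declan & Noor, Kenji & Nadia, Kenji & Ravi, Nadia & Ravi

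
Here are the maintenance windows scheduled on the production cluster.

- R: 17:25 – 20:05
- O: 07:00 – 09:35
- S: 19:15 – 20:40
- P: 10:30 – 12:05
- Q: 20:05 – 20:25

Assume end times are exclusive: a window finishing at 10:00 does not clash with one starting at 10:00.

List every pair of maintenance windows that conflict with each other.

Sorted by start: O, P, R, S, Q.
P starts after O ends, so nothing later overlaps O either.
R starts after P ends, so nothing later overlaps P either.
S starts before R ends → R and S overlap.
Q starts exactly when R ends (back-to-back, no overlap).
Q starts before S ends → S and Q overlap.

Q & S, R & S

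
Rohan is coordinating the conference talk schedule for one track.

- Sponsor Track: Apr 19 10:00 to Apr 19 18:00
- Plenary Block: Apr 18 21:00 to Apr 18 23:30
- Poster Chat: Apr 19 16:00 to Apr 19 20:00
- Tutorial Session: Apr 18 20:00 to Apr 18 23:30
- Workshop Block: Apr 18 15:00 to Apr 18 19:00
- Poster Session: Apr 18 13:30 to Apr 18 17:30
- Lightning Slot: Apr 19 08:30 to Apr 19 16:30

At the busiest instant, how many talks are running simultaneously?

3

Walk through starts and ends in time order (an end at T is processed before a start at T):
Apr 18 13:30 start Poster Session → 1
Apr 18 15:00 start Workshop Block → 2
Apr 18 17:30 end Poster Session → 1
Apr 18 19:00 end Workshop Block → 0
Apr 18 20:00 start Tutorial Session → 1
Apr 18 21:00 start Plenary Block → 2
Apr 18 23:30 end Plenary Block → 1
Apr 18 23:30 end Tutorial Session → 0
Apr 19 08:30 start Lightning Slot → 1
Apr 19 10:00 start Sponsor Track → 2
Apr 19 16:00 start Poster Chat → 3
Apr 19 16:30 end Lightning Slot → 2
Apr 19 18:00 end Sponsor Track → 1
Apr 19 20:00 end Poster Chat → 0
Peak is 3, at Apr 19 16:00 (Lightning Slot, Poster Chat, Sponsor Track).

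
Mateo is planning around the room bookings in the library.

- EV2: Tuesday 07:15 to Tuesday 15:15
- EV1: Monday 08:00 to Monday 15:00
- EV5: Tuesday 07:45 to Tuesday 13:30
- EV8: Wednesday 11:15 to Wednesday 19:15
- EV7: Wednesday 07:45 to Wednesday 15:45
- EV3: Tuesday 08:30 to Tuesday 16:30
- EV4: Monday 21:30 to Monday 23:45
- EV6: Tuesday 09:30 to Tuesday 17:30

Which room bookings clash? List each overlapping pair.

Two intervals overlap when each starts before the other ends.
Sorted by start: EV1, EV4, EV2, EV5, EV3, EV6, EV7, EV8.
EV4 starts after EV1 ends, so nothing later overlaps EV1 either.
EV2 starts after EV4 ends, so nothing later overlaps EV4 either.
EV5 starts before EV2 ends → EV2 and EV5 overlap.
EV3 starts before EV2 ends → EV2 and EV3 overlap.
EV6 starts before EV2 ends → EV2 and EV6 overlap.
EV7 starts after EV2 ends, so nothing later overlaps EV2 either.
EV3 starts before EV5 ends → EV5 and EV3 overlap.
EV6 starts before EV5 ends → EV5 and EV6 overlap.
EV7 starts after EV5 ends, so nothing later overlaps EV5 either.
EV6 starts before EV3 ends → EV3 and EV6 overlap.
EV7 starts after EV3 ends, so nothing later overlaps EV3 either.
EV7 starts after EV6 ends, so nothing later overlaps EV6 either.
EV8 starts before EV7 ends → EV7 and EV8 overlap.

EV2 & EV3, EV2 & EV5, EV2 & EV6, EV3 & EV5, EV3 & EV6, EV5 & EV6, EV7 & EV8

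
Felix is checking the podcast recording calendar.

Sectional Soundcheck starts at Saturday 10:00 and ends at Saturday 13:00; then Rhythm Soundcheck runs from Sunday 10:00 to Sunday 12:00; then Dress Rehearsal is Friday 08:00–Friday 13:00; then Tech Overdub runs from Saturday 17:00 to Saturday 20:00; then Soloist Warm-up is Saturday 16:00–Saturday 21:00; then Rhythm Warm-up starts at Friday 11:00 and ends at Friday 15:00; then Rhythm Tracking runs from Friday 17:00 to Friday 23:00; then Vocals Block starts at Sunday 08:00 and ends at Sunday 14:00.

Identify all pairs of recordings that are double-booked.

Dress Rehearsal & Rhythm Warm-up, Rhythm Soundcheck & Vocals Block, Soloist Warm-up & Tech Overdub

Sorted by start: Dress Rehearsal, Rhythm Warm-up, Rhythm Tracking, Sectional Soundcheck, Soloist Warm-up, Tech Overdub, Vocals Block, Rhythm Soundcheck.
Rhythm Warm-up starts before Dress Rehearsal ends → Dress Rehearsal and Rhythm Warm-up overlap.
Rhythm Tracking starts after Dress Rehearsal ends — done with Dress Rehearsal.
Rhythm Tracking starts after Rhythm Warm-up ends — done with Rhythm Warm-up.
Sectional Soundcheck starts after Rhythm Tracking ends — done with Rhythm Tracking.
Soloist Warm-up starts after Sectional Soundcheck ends — done with Sectional Soundcheck.
Tech Overdub starts before Soloist Warm-up ends → Soloist Warm-up and Tech Overdub overlap.
Vocals Block starts after Soloist Warm-up ends — done with Soloist Warm-up.
Vocals Block starts after Tech Overdub ends — done with Tech Overdub.
Rhythm Soundcheck starts before Vocals Block ends → Vocals Block and Rhythm Soundcheck overlap.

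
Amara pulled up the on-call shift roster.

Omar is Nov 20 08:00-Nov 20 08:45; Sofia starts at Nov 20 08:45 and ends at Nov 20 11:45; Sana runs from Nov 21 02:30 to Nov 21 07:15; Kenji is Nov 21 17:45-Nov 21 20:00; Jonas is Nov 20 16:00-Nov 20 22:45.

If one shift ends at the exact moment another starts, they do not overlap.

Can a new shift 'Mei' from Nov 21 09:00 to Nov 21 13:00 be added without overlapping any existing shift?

Omar: ends Nov 20 08:45 at or before Mei starts Nov 21 09:00 → clear.
Sofia: ends Nov 20 11:45 at or before Mei starts Nov 21 09:00 → clear.
Jonas: ends Nov 20 22:45 at or before Mei starts Nov 21 09:00 → clear.
Sana: ends Nov 21 07:15 at or before Mei starts Nov 21 09:00 → clear.
Kenji: starts Nov 21 17:45 at or after Mei ends Nov 21 13:00 → clear.

Yes — the slot is free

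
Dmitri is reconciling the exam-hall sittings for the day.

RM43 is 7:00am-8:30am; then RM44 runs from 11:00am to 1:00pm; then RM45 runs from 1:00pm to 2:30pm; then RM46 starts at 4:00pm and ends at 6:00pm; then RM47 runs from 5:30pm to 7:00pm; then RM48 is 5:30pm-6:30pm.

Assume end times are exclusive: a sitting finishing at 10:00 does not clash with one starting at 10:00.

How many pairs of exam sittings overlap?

Sorted by start: RM43, RM44, RM45, RM46, RM47, RM48.
RM44 starts after RM43 ends, so nothing later overlaps RM43 either.
RM45 starts exactly when RM44 ends (back-to-back, no overlap), so nothing later overlaps RM44 either.
RM46 starts after RM45 ends, so nothing later overlaps RM45 either.
RM47 starts before RM46 ends → RM46 and RM47 overlap.
RM48 starts before RM46 ends → RM46 and RM48 overlap.
RM48 starts before RM47 ends → RM47 and RM48 overlap.
Overlapping pairs: RM46 & RM47, RM46 & RM48, RM47 & RM48 — 3 in total.

3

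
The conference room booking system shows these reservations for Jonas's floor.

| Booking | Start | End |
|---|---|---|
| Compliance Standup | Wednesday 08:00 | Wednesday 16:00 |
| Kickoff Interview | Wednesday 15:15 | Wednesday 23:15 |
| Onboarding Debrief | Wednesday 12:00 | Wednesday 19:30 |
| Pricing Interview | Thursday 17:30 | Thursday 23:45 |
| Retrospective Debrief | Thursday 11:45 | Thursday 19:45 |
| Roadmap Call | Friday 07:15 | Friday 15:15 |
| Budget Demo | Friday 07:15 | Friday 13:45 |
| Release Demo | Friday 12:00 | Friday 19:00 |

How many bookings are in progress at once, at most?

3

Sort all start/end points and keep a running count:
Wednesday 08:00 start Compliance Standup → 1
Wednesday 12:00 start Onboarding Debrief → 2
Wednesday 15:15 start Kickoff Interview → 3
Wednesday 16:00 end Compliance Standup → 2
Wednesday 19:30 end Onboarding Debrief → 1
Wednesday 23:15 end Kickoff Interview → 0
Thursday 11:45 start Retrospective Debrief → 1
Thursday 17:30 start Pricing Interview → 2
Thursday 19:45 end Retrospective Debrief → 1
Thursday 23:45 end Pricing Interview → 0
Friday 07:15 start Budget Demo → 1
Friday 07:15 start Roadmap Call → 2
Friday 12:00 start Release Demo → 3
Friday 13:45 end Budget Demo → 2
Friday 15:15 end Roadmap Call → 1
Friday 19:00 end Release Demo → 0
Peak is 3, at Wednesday 15:15 (Compliance Standup, Kickoff Interview, Onboarding Debrief).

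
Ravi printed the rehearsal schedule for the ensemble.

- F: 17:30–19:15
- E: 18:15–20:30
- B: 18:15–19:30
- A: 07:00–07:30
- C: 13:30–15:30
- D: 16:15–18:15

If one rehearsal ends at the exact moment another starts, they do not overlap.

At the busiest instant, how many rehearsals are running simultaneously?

Sort all start/end points and keep a running count:
07:00 start A → 1
07:30 end A → 0
13:30 start C → 1
15:30 end C → 0
16:15 start D → 1
17:30 start F → 2
18:15 end D → 1
18:15 start B → 2
18:15 start E → 3
19:15 end F → 2
19:30 end B → 1
20:30 end E → 0
Peak is 3, at 18:15 (B, E, F).

3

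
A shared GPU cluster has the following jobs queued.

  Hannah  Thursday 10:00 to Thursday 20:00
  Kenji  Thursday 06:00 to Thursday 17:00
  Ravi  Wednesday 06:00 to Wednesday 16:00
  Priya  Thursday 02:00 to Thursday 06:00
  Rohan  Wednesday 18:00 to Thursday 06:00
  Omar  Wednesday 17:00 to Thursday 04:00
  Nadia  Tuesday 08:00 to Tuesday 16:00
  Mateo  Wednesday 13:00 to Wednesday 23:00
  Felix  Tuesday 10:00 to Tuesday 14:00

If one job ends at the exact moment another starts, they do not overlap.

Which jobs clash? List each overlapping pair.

Sorted by start: Nadia, Felix, Ravi, Mateo, Omar, Rohan, Priya, Kenji, Hannah.
Felix starts before Nadia ends → Nadia and Felix overlap.
Ravi starts after Nadia ends, so Nadia has no further overlaps.
Ravi starts after Felix ends, so Felix has no further overlaps.
Mateo starts before Ravi ends → Ravi and Mateo overlap.
Omar starts after Ravi ends, so Ravi has no further overlaps.
Omar starts before Mateo ends → Mateo and Omar overlap.
Rohan starts before Mateo ends → Mateo and Rohan overlap.
Priya starts after Mateo ends, so Mateo has no further overlaps.
Rohan starts before Omar ends → Omar and Rohan overlap.
Priya starts before Omar ends → Omar and Priya overlap.
Kenji starts after Omar ends, so Omar has no further overlaps.
Priya starts before Rohan ends → Rohan and Priya overlap.
Kenji starts exactly when Rohan ends (back-to-back, no overlap), so Rohan has no further overlaps.
Kenji starts exactly when Priya ends (back-to-back, no overlap), so Priya has no further overlaps.
Hannah starts before Kenji ends → Kenji and Hannah overlap.

Felix & Nadia, Hannah & Kenji, Mateo & Omar, Mateo & Ravi, Mateo & Rohan, Omar & Priya, Omar & Rohan, Priya & Rohan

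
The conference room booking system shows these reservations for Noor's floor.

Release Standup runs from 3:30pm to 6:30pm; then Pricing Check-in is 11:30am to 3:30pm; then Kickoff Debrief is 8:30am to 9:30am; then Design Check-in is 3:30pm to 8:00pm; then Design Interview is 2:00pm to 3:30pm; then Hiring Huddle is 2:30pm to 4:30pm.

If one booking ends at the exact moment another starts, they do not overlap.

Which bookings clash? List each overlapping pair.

Design Check-in & Hiring Huddle, Design Check-in & Release Standup, Design Interview & Hiring Huddle, Design Interview & Pricing Check-in, Hiring Huddle & Pricing Check-in, Hiring Huddle & Release Standup

Two intervals overlap when each starts before the other ends.
Sorted by start: Kickoff Debrief, Pricing Check-in, Design Interview, Hiring Huddle, Release Standup, Design Check-in.
Pricing Check-in starts after Kickoff Debrief ends, so nothing later overlaps Kickoff Debrief either.
Design Interview starts before Pricing Check-in ends → Pricing Check-in and Design Interview overlap.
Hiring Huddle starts before Pricing Check-in ends → Pricing Check-in and Hiring Huddle overlap.
Release Standup starts exactly when Pricing Check-in ends (back-to-back, no overlap), so nothing later overlaps Pricing Check-in either.
Hiring Huddle starts before Design Interview ends → Design Interview and Hiring Huddle overlap.
Release Standup starts exactly when Design Interview ends (back-to-back, no overlap), so nothing later overlaps Design Interview either.
Release Standup starts before Hiring Huddle ends → Hiring Huddle and Release Standup overlap.
Design Check-in starts before Hiring Huddle ends → Hiring Huddle and Design Check-in overlap.
Design Check-in starts before Release Standup ends → Release Standup and Design Check-in overlap.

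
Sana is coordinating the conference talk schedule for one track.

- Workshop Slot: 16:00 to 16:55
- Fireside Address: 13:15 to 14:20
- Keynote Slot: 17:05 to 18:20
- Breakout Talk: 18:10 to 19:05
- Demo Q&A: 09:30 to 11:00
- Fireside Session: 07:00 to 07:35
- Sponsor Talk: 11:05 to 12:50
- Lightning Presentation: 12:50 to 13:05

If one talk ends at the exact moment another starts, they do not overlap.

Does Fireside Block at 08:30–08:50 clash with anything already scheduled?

No — it doesn't clash with anything

Fireside Session: ends 07:35 at or before Fireside Block starts 08:30 → clear.
Demo Q&A: starts 09:30 at or after Fireside Block ends 08:50 → clear.
Sponsor Talk: starts 11:05 at or after Fireside Block ends 08:50 → clear.
Lightning Presentation: starts 12:50 at or after Fireside Block ends 08:50 → clear.
Fireside Address: starts 13:15 at or after Fireside Block ends 08:50 → clear.
Workshop Slot: starts 16:00 at or after Fireside Block ends 08:50 → clear.
Keynote Slot: starts 17:05 at or after Fireside Block ends 08:50 → clear.
Breakout Talk: starts 18:10 at or after Fireside Block ends 08:50 → clear.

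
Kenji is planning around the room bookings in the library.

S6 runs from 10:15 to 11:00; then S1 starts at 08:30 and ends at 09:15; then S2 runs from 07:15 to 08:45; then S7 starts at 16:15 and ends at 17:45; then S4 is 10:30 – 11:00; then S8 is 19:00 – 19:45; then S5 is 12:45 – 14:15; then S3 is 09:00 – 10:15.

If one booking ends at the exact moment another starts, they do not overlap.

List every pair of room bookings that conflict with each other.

S1 & S2, S1 & S3, S4 & S6

Sorted by start: S2, S1, S3, S6, S4, S5, S7, S8.
S1 starts before S2 ends → S2 and S1 overlap.
S3 starts after S2 ends — done with S2.
S3 starts before S1 ends → S1 and S3 overlap.
S6 starts after S1 ends — done with S1.
S6 starts exactly when S3 ends (back-to-back, no overlap) — done with S3.
S4 starts before S6 ends → S6 and S4 overlap.
S5 starts after S6 ends — done with S6.
S5 starts after S4 ends — done with S4.
S7 starts after S5 ends — done with S5.
S8 starts after S7 ends.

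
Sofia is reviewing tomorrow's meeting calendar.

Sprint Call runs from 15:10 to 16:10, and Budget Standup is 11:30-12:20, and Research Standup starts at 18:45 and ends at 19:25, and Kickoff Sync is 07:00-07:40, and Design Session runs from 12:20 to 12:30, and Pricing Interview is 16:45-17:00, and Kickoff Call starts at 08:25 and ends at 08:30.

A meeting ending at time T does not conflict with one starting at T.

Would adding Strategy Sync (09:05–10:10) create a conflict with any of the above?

No — it doesn't clash with anything

Kickoff Sync: ends 07:40 at or before Strategy Sync starts 09:05 → clear.
Kickoff Call: ends 08:30 at or before Strategy Sync starts 09:05 → clear.
Budget Standup: starts 11:30 at or after Strategy Sync ends 10:10 → clear.
Design Session: starts 12:20 at or after Strategy Sync ends 10:10 → clear.
Sprint Call: starts 15:10 at or after Strategy Sync ends 10:10 → clear.
Pricing Interview: starts 16:45 at or after Strategy Sync ends 10:10 → clear.
Research Standup: starts 18:45 at or after Strategy Sync ends 10:10 → clear.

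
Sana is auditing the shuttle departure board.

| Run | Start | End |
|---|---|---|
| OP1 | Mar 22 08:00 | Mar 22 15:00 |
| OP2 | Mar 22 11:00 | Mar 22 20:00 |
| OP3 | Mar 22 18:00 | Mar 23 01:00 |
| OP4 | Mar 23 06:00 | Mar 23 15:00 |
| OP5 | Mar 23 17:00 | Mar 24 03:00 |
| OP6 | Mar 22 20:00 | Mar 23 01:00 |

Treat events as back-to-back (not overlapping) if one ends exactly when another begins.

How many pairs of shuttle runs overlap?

Sorted by start: OP1, OP2, OP3, OP6, OP4, OP5.
OP2 starts before OP1 ends → OP1 and OP2 overlap.
OP3 starts after OP1 ends; OP1 is clear from here.
OP3 starts before OP2 ends → OP2 and OP3 overlap.
OP6 starts exactly when OP2 ends (back-to-back, no overlap); OP2 is clear from here.
OP6 starts before OP3 ends → OP3 and OP6 overlap.
OP4 starts after OP3 ends; OP3 is clear from here.
OP4 starts after OP6 ends; OP6 is clear from here.
OP5 starts after OP4 ends.
Overlapping pairs: OP1 & OP2, OP2 & OP3, OP3 & OP6 — 3 in total.

3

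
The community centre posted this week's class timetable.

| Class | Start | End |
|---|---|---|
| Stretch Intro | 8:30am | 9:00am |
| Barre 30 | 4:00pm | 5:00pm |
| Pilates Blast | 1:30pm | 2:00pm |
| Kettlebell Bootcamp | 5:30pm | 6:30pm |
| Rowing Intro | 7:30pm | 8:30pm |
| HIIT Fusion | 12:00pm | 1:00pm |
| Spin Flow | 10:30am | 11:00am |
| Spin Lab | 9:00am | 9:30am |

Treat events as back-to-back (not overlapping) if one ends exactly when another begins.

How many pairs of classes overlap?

0

Check each pair: they overlap iff neither finishes before the other starts.
Sorted by start: Stretch Intro, Spin Lab, Spin Flow, HIIT Fusion, Pilates Blast, Barre 30, Kettlebell Bootcamp, Rowing Intro.
Spin Lab starts exactly when Stretch Intro ends (back-to-back, no overlap); Stretch Intro is clear from here.
Spin Flow starts after Spin Lab ends; Spin Lab is clear from here.
HIIT Fusion starts after Spin Flow ends; Spin Flow is clear from here.
Pilates Blast starts after HIIT Fusion ends; HIIT Fusion is clear from here.
Barre 30 starts after Pilates Blast ends; Pilates Blast is clear from here.
Kettlebell Bootcamp starts after Barre 30 ends; Barre 30 is clear from here.
Rowing Intro starts after Kettlebell Bootcamp ends.
No pair overlaps.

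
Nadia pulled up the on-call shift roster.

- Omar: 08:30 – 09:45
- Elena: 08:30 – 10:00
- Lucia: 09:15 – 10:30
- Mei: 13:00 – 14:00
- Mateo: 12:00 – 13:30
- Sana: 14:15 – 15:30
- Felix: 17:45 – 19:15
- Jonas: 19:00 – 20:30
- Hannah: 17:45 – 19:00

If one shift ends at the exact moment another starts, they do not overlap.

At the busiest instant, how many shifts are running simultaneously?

3

Sort all start/end points and keep a running count:
08:30 start Elena → 1
08:30 start Omar → 2
09:15 start Lucia → 3
09:45 end Omar → 2
10:00 end Elena → 1
10:30 end Lucia → 0
12:00 start Mateo → 1
13:00 start Mei → 2
13:30 end Mateo → 1
14:00 end Mei → 0
14:15 start Sana → 1
15:30 end Sana → 0
17:45 start Felix → 1
17:45 start Hannah → 2
19:00 end Hannah → 1
19:00 start Jonas → 2
19:15 end Felix → 1
20:30 end Jonas → 0
Peak is 3, at 09:15 (Elena, Lucia, Omar).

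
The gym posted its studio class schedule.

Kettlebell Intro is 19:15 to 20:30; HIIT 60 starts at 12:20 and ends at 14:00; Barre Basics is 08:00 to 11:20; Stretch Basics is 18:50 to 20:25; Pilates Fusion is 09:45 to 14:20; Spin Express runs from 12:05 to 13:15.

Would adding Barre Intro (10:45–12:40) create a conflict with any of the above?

Yes — it overlaps Barre Basics, HIIT 60, Pilates Fusion, Spin Express

Barre Basics: starts 08:00 before Barre Intro ends 12:40, and ends 11:20 after Barre Intro starts 10:45 → overlap.
Pilates Fusion: starts 09:45 before Barre Intro ends 12:40, and ends 14:20 after Barre Intro starts 10:45 → overlap.
Spin Express: starts 12:05 before Barre Intro ends 12:40, and ends 13:15 after Barre Intro starts 10:45 → overlap.
HIIT 60: starts 12:20 before Barre Intro ends 12:40, and ends 14:00 after Barre Intro starts 10:45 → overlap.
Stretch Basics: starts 18:50 at or after Barre Intro ends 12:40 → clear.
Kettlebell Intro: starts 19:15 at or after Barre Intro ends 12:40 → clear.
Barre Intro overlaps Barre Basics, Spin Express, HIIT 60, Pilates Fusion.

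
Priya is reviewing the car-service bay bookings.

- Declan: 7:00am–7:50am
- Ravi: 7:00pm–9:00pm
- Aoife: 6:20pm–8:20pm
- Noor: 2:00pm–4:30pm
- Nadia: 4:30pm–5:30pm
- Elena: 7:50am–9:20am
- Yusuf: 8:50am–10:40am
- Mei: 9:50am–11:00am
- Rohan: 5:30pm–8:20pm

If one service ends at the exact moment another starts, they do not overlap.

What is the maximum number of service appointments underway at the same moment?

Walk through starts and ends in time order (an end at T is processed before a start at T):
7:00am start Declan → 1
7:50am end Declan → 0
7:50am start Elena → 1
8:50am start Yusuf → 2
9:20am end Elena → 1
9:50am start Mei → 2
10:40am end Yusuf → 1
11:00am end Mei → 0
2:00pm start Noor → 1
4:30pm end Noor → 0
4:30pm start Nadia → 1
5:30pm end Nadia → 0
5:30pm start Rohan → 1
6:20pm start Aoife → 2
7:00pm start Ravi → 3
8:20pm end Aoife → 2
8:20pm end Rohan → 1
9:00pm end Ravi → 0
Peak is 3, at 7:00pm (Aoife, Ravi, Rohan).

3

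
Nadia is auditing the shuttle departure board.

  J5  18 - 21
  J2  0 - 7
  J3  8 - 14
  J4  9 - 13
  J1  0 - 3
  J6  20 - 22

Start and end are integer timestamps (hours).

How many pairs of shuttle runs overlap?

3

Two intervals overlap when each starts before the other ends.
Sorted by start: J1, J2, J3, J4, J5, J6.
J2 starts before J1 ends → J1 and J2 overlap.
J3 starts after J1 ends; J1 is clear from here.
J3 starts after J2 ends; J2 is clear from here.
J4 starts before J3 ends → J3 and J4 overlap.
J5 starts after J3 ends; J3 is clear from here.
J5 starts after J4 ends; J4 is clear from here.
J6 starts before J5 ends → J5 and J6 overlap.
Overlapping pairs: J1 & J2, J3 & J4, J5 & J6 — 3 in total.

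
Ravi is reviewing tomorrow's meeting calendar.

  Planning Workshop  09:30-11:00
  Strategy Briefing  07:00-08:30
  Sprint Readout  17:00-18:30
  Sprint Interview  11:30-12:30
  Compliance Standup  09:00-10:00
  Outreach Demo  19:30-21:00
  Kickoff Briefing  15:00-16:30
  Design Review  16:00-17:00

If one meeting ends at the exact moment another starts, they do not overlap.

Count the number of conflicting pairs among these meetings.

2

Sorted by start: Strategy Briefing, Compliance Standup, Planning Workshop, Sprint Interview, Kickoff Briefing, Design Review, Sprint Readout, Outreach Demo.
Compliance Standup starts after Strategy Briefing ends, so Strategy Briefing has no further overlaps.
Planning Workshop starts before Compliance Standup ends → Compliance Standup and Planning Workshop overlap.
Sprint Interview starts after Compliance Standup ends, so Compliance Standup has no further overlaps.
Sprint Interview starts after Planning Workshop ends, so Planning Workshop has no further overlaps.
Kickoff Briefing starts after Sprint Interview ends, so Sprint Interview has no further overlaps.
Design Review starts before Kickoff Briefing ends → Kickoff Briefing and Design Review overlap.
Sprint Readout starts after Kickoff Briefing ends, so Kickoff Briefing has no further overlaps.
Sprint Readout starts exactly when Design Review ends (back-to-back, no overlap), so Design Review has no further overlaps.
Outreach Demo starts after Sprint Readout ends.
Overlapping pairs: Compliance Standup & Planning Workshop, Design Review & Kickoff Briefing — 2 in total.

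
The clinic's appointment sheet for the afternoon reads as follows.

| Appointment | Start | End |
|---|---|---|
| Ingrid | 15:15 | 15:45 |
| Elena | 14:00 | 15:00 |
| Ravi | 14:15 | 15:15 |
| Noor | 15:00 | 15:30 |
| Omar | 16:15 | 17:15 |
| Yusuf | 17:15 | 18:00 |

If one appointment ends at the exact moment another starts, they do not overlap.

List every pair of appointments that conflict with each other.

Check each pair: they overlap iff neither finishes before the other starts.
Sorted by start: Elena, Ravi, Noor, Ingrid, Omar, Yusuf.
Ravi starts before Elena ends → Elena and Ravi overlap.
Noor starts exactly when Elena ends (back-to-back, no overlap), so nothing later overlaps Elena either.
Noor starts before Ravi ends → Ravi and Noor overlap.
Ingrid starts exactly when Ravi ends (back-to-back, no overlap), so nothing later overlaps Ravi either.
Ingrid starts before Noor ends → Noor and Ingrid overlap.
Omar starts after Noor ends, so nothing later overlaps Noor either.
Omar starts after Ingrid ends, so nothing later overlaps Ingrid either.
Yusuf starts exactly when Omar ends (back-to-back, no overlap).

Elena & Ravi, Ingrid & Noor, Noor & Ravi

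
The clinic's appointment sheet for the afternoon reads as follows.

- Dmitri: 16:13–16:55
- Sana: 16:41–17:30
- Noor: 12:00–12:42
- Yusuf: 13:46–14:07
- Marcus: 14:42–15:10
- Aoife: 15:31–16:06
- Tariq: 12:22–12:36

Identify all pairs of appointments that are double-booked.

Sorted by start: Noor, Tariq, Yusuf, Marcus, Aoife, Dmitri, Sana.
Tariq starts before Noor ends → Noor and Tariq overlap.
Yusuf starts after Noor ends — done with Noor.
Yusuf starts after Tariq ends — done with Tariq.
Marcus starts after Yusuf ends — done with Yusuf.
Aoife starts after Marcus ends — done with Marcus.
Dmitri starts after Aoife ends — done with Aoife.
Sana starts before Dmitri ends → Dmitri and Sana overlap.

Dmitri & Sana, Noor & Tariq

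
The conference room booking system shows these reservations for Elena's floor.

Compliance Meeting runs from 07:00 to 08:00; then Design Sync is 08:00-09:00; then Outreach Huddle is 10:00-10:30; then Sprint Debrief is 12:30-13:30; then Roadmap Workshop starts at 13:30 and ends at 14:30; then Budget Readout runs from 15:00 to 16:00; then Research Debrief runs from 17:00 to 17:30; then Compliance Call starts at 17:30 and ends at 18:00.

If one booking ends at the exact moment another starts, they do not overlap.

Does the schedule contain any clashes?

Sorted by start: Compliance Meeting, Design Sync, Outreach Huddle, Sprint Debrief, Roadmap Workshop, Budget Readout, Research Debrief, Compliance Call.
Design Sync starts exactly when Compliance Meeting ends (back-to-back, no overlap) — done with Compliance Meeting.
Outreach Huddle starts after Design Sync ends — done with Design Sync.
Sprint Debrief starts after Outreach Huddle ends — done with Outreach Huddle.
Roadmap Workshop starts exactly when Sprint Debrief ends (back-to-back, no overlap) — done with Sprint Debrief.
Budget Readout starts after Roadmap Workshop ends — done with Roadmap Workshop.
Research Debrief starts after Budget Readout ends — done with Budget Readout.
Compliance Call starts exactly when Research Debrief ends (back-to-back, no overlap).
Every pair is clear; the schedule has no overlaps.

No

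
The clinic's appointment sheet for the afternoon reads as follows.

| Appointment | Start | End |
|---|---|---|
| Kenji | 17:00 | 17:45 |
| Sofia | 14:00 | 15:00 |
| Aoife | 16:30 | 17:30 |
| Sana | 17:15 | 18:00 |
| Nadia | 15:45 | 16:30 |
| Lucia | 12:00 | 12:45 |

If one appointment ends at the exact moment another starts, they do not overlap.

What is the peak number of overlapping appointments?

Sweep the timeline, counting +1 at each start and −1 at each end (ends before starts at a tie):
12:00 start Lucia → 1
12:45 end Lucia → 0
14:00 start Sofia → 1
15:00 end Sofia → 0
15:45 start Nadia → 1
16:30 end Nadia → 0
16:30 start Aoife → 1
17:00 start Kenji → 2
17:15 start Sana → 3
17:30 end Aoife → 2
17:45 end Kenji → 1
18:00 end Sana → 0
Peak is 3, at 17:15 (Aoife, Kenji, Sana).

3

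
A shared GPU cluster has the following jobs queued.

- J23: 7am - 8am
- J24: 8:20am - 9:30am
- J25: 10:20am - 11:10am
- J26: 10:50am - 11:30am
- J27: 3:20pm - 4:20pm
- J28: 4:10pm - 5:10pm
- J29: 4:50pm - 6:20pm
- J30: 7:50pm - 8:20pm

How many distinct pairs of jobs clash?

3

Two intervals overlap when each starts before the other ends.
Sorted by start: J23, J24, J25, J26, J27, J28, J29, J30.
J24 starts after J23 ends; J23 is clear from here.
J25 starts after J24 ends; J24 is clear from here.
J26 starts before J25 ends → J25 and J26 overlap.
J27 starts after J25 ends; J25 is clear from here.
J27 starts after J26 ends; J26 is clear from here.
J28 starts before J27 ends → J27 and J28 overlap.
J29 starts after J27 ends; J27 is clear from here.
J29 starts before J28 ends → J28 and J29 overlap.
J30 starts after J28 ends.
J30 starts after J29 ends.
Overlapping pairs: J25 & J26, J27 & J28, J28 & J29 — 3 in total.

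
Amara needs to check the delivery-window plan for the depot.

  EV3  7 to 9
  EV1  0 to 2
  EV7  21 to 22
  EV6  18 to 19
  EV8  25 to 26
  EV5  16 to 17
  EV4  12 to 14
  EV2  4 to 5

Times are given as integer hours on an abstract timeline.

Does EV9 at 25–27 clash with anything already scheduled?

Yes — it overlaps EV8

EV1: ends 2 at or before EV9 starts 25 → clear.
EV2: ends 5 at or before EV9 starts 25 → clear.
EV3: ends 9 at or before EV9 starts 25 → clear.
EV4: ends 14 at or before EV9 starts 25 → clear.
EV5: ends 17 at or before EV9 starts 25 → clear.
EV6: ends 19 at or before EV9 starts 25 → clear.
EV7: ends 22 at or before EV9 starts 25 → clear.
EV8: starts 25 before EV9 ends 27, and ends 26 after EV9 starts 25 → overlap.
EV9 overlaps EV8.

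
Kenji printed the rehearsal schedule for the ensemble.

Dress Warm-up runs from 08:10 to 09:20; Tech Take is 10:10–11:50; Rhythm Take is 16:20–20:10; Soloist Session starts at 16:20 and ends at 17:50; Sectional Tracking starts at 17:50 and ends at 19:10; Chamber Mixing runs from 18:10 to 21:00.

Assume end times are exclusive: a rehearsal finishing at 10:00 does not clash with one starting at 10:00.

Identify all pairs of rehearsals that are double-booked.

Chamber Mixing & Rhythm Take, Chamber Mixing & Sectional Tracking, Rhythm Take & Sectional Tracking, Rhythm Take & Soloist Session

Two intervals overlap when each starts before the other ends.
Sorted by start: Dress Warm-up, Tech Take, Rhythm Take, Soloist Session, Sectional Tracking, Chamber Mixing.
Tech Take starts after Dress Warm-up ends, so Dress Warm-up has no further overlaps.
Rhythm Take starts after Tech Take ends, so Tech Take has no further overlaps.
Soloist Session starts before Rhythm Take ends → Rhythm Take and Soloist Session overlap.
Sectional Tracking starts before Rhythm Take ends → Rhythm Take and Sectional Tracking overlap.
Chamber Mixing starts before Rhythm Take ends → Rhythm Take and Chamber Mixing overlap.
Sectional Tracking starts exactly when Soloist Session ends (back-to-back, no overlap), so Soloist Session has no further overlaps.
Chamber Mixing starts before Sectional Tracking ends → Sectional Tracking and Chamber Mixing overlap.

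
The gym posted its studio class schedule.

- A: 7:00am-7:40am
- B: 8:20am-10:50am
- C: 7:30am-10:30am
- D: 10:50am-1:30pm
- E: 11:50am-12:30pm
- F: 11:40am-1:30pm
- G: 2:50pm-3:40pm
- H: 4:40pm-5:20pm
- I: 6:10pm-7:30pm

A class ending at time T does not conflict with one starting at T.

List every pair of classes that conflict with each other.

Sorted by start: A, C, B, D, F, E, G, H, I.
C starts before A ends → A and C overlap.
B starts after A ends, so nothing later overlaps A either.
B starts before C ends → C and B overlap.
D starts after C ends, so nothing later overlaps C either.
D starts exactly when B ends (back-to-back, no overlap), so nothing later overlaps B either.
F starts before D ends → D and F overlap.
E starts before D ends → D and E overlap.
G starts after D ends, so nothing later overlaps D either.
E starts before F ends → F and E overlap.
G starts after F ends, so nothing later overlaps F either.
G starts after E ends, so nothing later overlaps E either.
H starts after G ends, so nothing later overlaps G either.
I starts after H ends.

A & C, B & C, D & E, D & F, E & F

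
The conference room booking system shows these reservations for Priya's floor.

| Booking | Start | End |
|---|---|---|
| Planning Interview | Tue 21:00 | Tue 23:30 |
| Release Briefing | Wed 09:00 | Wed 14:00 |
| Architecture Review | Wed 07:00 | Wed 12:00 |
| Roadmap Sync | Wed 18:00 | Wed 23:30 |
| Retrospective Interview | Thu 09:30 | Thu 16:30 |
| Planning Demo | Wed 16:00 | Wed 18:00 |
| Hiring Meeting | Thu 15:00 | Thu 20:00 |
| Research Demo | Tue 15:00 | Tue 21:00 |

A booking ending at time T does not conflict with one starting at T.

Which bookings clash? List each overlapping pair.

Architecture Review & Release Briefing, Hiring Meeting & Retrospective Interview

Two intervals overlap when each starts before the other ends.
Sorted by start: Research Demo, Planning Interview, Architecture Review, Release Briefing, Planning Demo, Roadmap Sync, Retrospective Interview, Hiring Meeting.
Planning Interview starts exactly when Research Demo ends (back-to-back, no overlap); Research Demo is clear from here.
Architecture Review starts after Planning Interview ends; Planning Interview is clear from here.
Release Briefing starts before Architecture Review ends → Architecture Review and Release Briefing overlap.
Planning Demo starts after Architecture Review ends; Architecture Review is clear from here.
Planning Demo starts after Release Briefing ends; Release Briefing is clear from here.
Roadmap Sync starts exactly when Planning Demo ends (back-to-back, no overlap); Planning Demo is clear from here.
Retrospective Interview starts after Roadmap Sync ends; Roadmap Sync is clear from here.
Hiring Meeting starts before Retrospective Interview ends → Retrospective Interview and Hiring Meeting overlap.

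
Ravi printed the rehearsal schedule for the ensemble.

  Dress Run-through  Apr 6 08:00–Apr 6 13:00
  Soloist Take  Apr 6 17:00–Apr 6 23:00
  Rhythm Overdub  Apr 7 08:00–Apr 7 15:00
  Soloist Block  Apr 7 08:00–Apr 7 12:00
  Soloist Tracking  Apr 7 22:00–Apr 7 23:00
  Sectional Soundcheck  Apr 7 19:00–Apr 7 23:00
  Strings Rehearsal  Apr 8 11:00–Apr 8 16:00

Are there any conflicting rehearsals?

Yes

Two intervals overlap when each starts before the other ends.
Sorted by start: Dress Run-through, Soloist Take, Rhythm Overdub, Soloist Block, Sectional Soundcheck, Soloist Tracking, Strings Rehearsal.
Soloist Take starts after Dress Run-through ends, so nothing later overlaps Dress Run-through either.
Rhythm Overdub starts after Soloist Take ends, so nothing later overlaps Soloist Take either.
Soloist Block starts before Rhythm Overdub ends → Rhythm Overdub and Soloist Block overlap.
That's a conflict, so the schedule is not conflict-free.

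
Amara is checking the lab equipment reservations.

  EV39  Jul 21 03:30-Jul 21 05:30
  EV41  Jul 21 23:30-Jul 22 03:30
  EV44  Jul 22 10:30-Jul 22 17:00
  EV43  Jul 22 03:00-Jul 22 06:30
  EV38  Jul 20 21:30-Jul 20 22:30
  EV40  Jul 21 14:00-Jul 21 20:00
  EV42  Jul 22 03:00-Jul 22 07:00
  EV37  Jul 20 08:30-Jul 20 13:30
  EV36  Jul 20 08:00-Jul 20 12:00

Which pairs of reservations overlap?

Two intervals overlap when each starts before the other ends.
Sorted by start: EV36, EV37, EV38, EV39, EV40, EV41, EV42, EV43, EV44.
EV37 starts before EV36 ends → EV36 and EV37 overlap.
EV38 starts after EV36 ends, so EV36 has no further overlaps.
EV38 starts after EV37 ends, so EV37 has no further overlaps.
EV39 starts after EV38 ends, so EV38 has no further overlaps.
EV40 starts after EV39 ends, so EV39 has no further overlaps.
EV41 starts after EV40 ends, so EV40 has no further overlaps.
EV42 starts before EV41 ends → EV41 and EV42 overlap.
EV43 starts before EV41 ends → EV41 and EV43 overlap.
EV44 starts after EV41 ends.
EV43 starts before EV42 ends → EV42 and EV43 overlap.
EV44 starts after EV42 ends.
EV44 starts after EV43 ends.

EV36 & EV37, EV41 & EV42, EV41 & EV43, EV42 & EV43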